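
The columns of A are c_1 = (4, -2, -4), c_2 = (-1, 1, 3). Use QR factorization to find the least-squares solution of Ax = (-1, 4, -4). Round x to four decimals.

x = (-1.1389, -2.5000)

c_1 = (4, -2, -4); ‖c_1‖ = 6.0000, so e_1 = (0.6667, -0.3333, -0.6667).
e_1·c_2 = 0.6667·(-1) + (-0.3333)·1 + (-0.6667)·3 = -3.0000.
u_2 = c_2 + 3.0000·e_1 = (1.0000, 0.0000, 1.0000).
‖u_2‖ = 1.4142, so e_2 = (0.7071, 0.0000, 0.7071).
Qᵀb = (0.6667, -3.5355).
Back-substitute: x_2 = -3.5355/1.4142 = -2.5000.
x_1 = (0.6667 + 3.0000·(-2.5000))/6.0000 = -1.1389.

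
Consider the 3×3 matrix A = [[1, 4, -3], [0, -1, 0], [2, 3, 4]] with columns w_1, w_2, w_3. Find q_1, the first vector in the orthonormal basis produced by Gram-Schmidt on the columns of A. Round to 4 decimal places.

q_1 = (0.4472, 0.0000, 0.8944)

w_1 = (1, 0, 2); ‖w_1‖ = 2.2361, so q_1 = (0.4472, 0.0000, 0.8944).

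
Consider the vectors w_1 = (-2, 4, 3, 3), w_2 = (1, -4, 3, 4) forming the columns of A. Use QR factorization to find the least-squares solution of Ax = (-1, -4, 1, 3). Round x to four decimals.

x = (-0.1096, 0.7221)

q_1 = w_1/‖w_1‖ = (-2, 4, 3, 3)/6.1644 = (-0.3244, 0.6489, 0.4867, 0.4867).
r_{12} = q_1·w_2 = 0.4867.
u_2 = w_2 − 0.4867·q_1 = (1.1579, -4.3158, 2.7632, 3.7632).
‖u_2‖ = 6.4624, so q_2 = (0.1792, -0.6678, 0.4276, 0.5823).
Qᵀb = (-0.3244, 4.6666).
Back-substitute: x_2 = 4.6666/6.4624 = 0.7221.
x_1 = (-0.3244 − 0.4867·0.7221)/6.1644 = -0.1096.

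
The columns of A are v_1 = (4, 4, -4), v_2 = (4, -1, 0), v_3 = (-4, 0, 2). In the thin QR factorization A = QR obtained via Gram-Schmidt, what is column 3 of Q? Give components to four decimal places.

q_3 = (0.1543, 0.6172, 0.7715)

v_1 = (4, 4, -4); ‖v_1‖ = 6.9282, so q_1 = (0.5774, 0.5774, -0.5774).
q_1·v_2 = 0.5774·4 + 0.5774·(-1) + (-0.5774)·0 = 1.7321.
u_2 = v_2 − 1.7321·q_1 = (3.0000, -2.0000, 1.0000).
‖u_2‖ = 3.7417, so q_2 = (0.8018, -0.5345, 0.2673).
q_1·v_3 = 0.5774·(-4) + 0.5774·0 + (-0.5774)·2 = -3.4641; q_2·v_3 = 0.8018·(-4) + (-0.5345)·0 + 0.2673·2 = -2.6726.
u_3 = v_3 + 3.4641·q_1 + 2.6726·q_2 = (0.1429, 0.5714, 0.7143).
‖u_3‖ = 0.9258, so q_3 = (0.1543, 0.6172, 0.7715).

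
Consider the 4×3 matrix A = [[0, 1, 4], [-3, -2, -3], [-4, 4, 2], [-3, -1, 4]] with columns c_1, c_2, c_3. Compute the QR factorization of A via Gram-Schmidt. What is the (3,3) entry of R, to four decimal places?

q_1 = c_1/‖c_1‖ = (0, -3, -4, -3)/5.8310 = (0.0000, -0.5145, -0.6860, -0.5145).
r_{12} = q_1·c_2 = -1.2005.
u_2 = c_2 + 1.2005·q_1 = (1.0000, -2.6176, 3.1765, -1.6176).
‖u_2‖ = 4.5342, so q_2 = (0.2205, -0.5773, 0.7006, -0.3568).
r_{13} = q_1·c_3 = -1.8865; r_{23} = q_2·c_3 = 2.5882.
u_3 = c_3 + 1.8865·q_1 − 2.5882·q_2 = (3.4292, -2.4764, -1.1073, 3.9528).
r_{33} = ‖u_3‖ = 5.8943.

r_{33} = 5.8943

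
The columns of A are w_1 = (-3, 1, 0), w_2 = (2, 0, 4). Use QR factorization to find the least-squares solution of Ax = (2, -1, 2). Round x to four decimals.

x = (-0.4146, 0.4756)

e_1 = w_1/‖w_1‖ = (-3, 1, 0)/3.1623 = (-0.9487, 0.3162, 0.0000).
r_{12} = e_1·w_2 = -1.8974.
u_2 = w_2 + 1.8974·e_1 = (0.2000, 0.6000, 4.0000).
‖u_2‖ = 4.0497, so e_2 = (0.0494, 0.1482, 0.9877).
Qᵀb = (-2.2136, 1.9261).
Back-substitute: x_2 = 1.9261/4.0497 = 0.4756.
x_1 = (-2.2136 + 1.8974·0.4756)/3.1623 = -0.4146.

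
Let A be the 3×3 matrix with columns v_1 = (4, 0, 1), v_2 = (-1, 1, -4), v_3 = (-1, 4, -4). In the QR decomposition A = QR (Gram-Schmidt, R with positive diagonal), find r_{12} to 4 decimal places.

q_1 = v_1/‖v_1‖ = (4, 0, 1)/4.1231 = (0.9701, 0.0000, 0.2425).
r_{12} = q_1·v_2 = -1.9403.

r_{12} = -1.9403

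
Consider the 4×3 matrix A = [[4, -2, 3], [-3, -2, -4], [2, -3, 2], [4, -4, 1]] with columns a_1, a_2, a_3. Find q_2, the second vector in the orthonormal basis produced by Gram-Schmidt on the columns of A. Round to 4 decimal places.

q_2 = (0.0297, -0.8010, -0.4302, -0.4153)

a_1 = (4, -3, 2, 4); ‖a_1‖ = 6.7082, so q_1 = (0.5963, -0.4472, 0.2981, 0.5963).
q_1·a_2 = 0.5963·(-2) + (-0.4472)·(-2) + 0.2981·(-3) + 0.5963·(-4) = -3.5777.
u_2 = a_2 + 3.5777·q_1 = (0.1333, -3.6000, -1.9333, -1.8667).
‖u_2‖ = 4.4944, so q_2 = (0.0297, -0.8010, -0.4302, -0.4153).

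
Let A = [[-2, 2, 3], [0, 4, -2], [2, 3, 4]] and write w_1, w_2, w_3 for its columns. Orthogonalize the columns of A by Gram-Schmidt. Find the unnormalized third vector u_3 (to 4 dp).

w_1 = (-2, 0, 2); ‖w_1‖ = 2.8284, so e_1 = (-0.7071, 0.0000, 0.7071).
e_1·w_2 = (-0.7071)·2 + 0.0000·4 + 0.7071·3 = 0.7071.
u_2 = w_2 − 0.7071·e_1 = (2.5000, 4.0000, 2.5000).
‖u_2‖ = 5.3385, so e_2 = (0.4683, 0.7493, 0.4683).
e_1·w_3 = (-0.7071)·3 + 0.0000·(-2) + 0.7071·4 = 0.7071; e_2·w_3 = 0.4683·3 + 0.7493·(-2) + 0.4683·4 = 1.7795.
u_3 = w_3 − 0.7071·e_1 − 1.7795·e_2 = (2.6667, -3.3333, 2.6667).

u_3 = (2.6667, -3.3333, 2.6667)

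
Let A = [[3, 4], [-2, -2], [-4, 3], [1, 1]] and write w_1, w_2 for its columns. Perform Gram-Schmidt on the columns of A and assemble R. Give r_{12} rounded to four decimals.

r_{12} = 0.9129

w_1 = (3, -2, -4, 1); ‖w_1‖ = 5.4772, so e_1 = (0.5477, -0.3651, -0.7303, 0.1826).
r_{12} = e_1·w_2 = 0.9129.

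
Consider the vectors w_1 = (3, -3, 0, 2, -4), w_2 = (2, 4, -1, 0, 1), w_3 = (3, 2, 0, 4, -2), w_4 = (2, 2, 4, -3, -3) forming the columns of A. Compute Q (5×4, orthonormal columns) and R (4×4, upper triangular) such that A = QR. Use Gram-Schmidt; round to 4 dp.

w_1 = (3, -3, 0, 2, -4); ‖w_1‖ = 6.1644, so q_1 = (0.4867, -0.4867, 0.0000, 0.3244, -0.6489).
q_1·w_2 = 0.4867·2 + (-0.4867)·4 + 0.0000·(-1) + 0.3244·0 + (-0.6489)·1 = -1.6222.
u_2 = w_2 + 1.6222·q_1 = (2.7895, 3.2105, -1.0000, 0.5263, -0.0526).
‖u_2‖ = 4.4010, so q_2 = (0.6338, 0.7295, -0.2272, 0.1196, -0.0120).
q_1·w_3 = 0.4867·3 + (-0.4867)·2 + 0.0000·0 + 0.3244·4 + (-0.6489)·(-2) = 3.0822; q_2·w_3 = 0.6338·3 + 0.7295·2 + (-0.2272)·0 + 0.1196·4 + (-0.0120)·(-2) = 3.8628.
u_3 = w_3 − 3.0822·q_1 − 3.8628·q_2 = (-0.9484, 0.6821, 0.8777, 2.5380, 0.0462).
‖u_3‖ = 2.9290, so q_3 = (-0.3238, 0.2329, 0.2997, 0.8665, 0.0158).
q_1·w_4 = 0.4867·2 + (-0.4867)·2 + 0.0000·4 + 0.3244·(-3) + (-0.6489)·(-3) = 0.9733; q_2·w_4 = 0.6338·2 + 0.7295·2 + (-0.2272)·4 + 0.1196·(-3) + (-0.0120)·(-3) = 1.4949; q_3·w_4 = (-0.3238)·2 + 0.2329·2 + 0.2997·4 + 0.8665·(-3) + 0.0158·(-3) = -1.6301.
u_4 = w_4 − 0.9733·q_1 − 1.4949·q_2 + 1.6301·q_3 = (0.0510, 1.7627, 4.8282, -2.0820, -2.3248).
‖u_4‖ = 6.0134, so q_4 = (0.0085, 0.2931, 0.8029, -0.3462, -0.3866).

Q = [[0.4867, 0.6338, -0.3238, 0.0085], [-0.4867, 0.7295, 0.2329, 0.2931], [0.0000, -0.2272, 0.2997, 0.8029], [0.3244, 0.1196, 0.8665, -0.3462], [-0.6489, -0.0120, 0.0158, -0.3866]], R = [[6.1644, -1.6222, 3.0822, 0.9733], [0.0000, 4.4010, 3.8628, 1.4949], [0.0000, 0.0000, 2.9290, -1.6301], [0.0000, 0.0000, 0.0000, 6.0134]]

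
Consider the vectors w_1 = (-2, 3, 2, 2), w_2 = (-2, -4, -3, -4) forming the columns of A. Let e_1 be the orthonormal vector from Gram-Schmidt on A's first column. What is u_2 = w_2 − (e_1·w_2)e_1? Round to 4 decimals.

e_1 = w_1/‖w_1‖ = (-2, 3, 2, 2)/4.5826 = (-0.4364, 0.6547, 0.4364, 0.4364).
r_{12} = e_1·w_2 = -4.8008.
u_2 = w_2 + 4.8008·e_1 = (-4.0952, -0.8571, -0.9048, -1.9048).

u_2 = (-4.0952, -0.8571, -0.9048, -1.9048)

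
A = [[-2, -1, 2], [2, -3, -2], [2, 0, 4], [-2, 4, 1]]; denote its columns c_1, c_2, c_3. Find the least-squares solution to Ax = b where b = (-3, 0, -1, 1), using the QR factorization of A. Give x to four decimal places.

x = (0.5872, 0.7061, -0.5390)

c_1 = (-2, 2, 2, -2); ‖c_1‖ = 4.0000, so q_1 = (-0.5000, 0.5000, 0.5000, -0.5000).
q_1·c_2 = (-0.5000)·(-1) + 0.5000·(-3) + 0.5000·0 + (-0.5000)·4 = -3.0000.
u_2 = c_2 + 3.0000·q_1 = (-2.5000, -1.5000, 1.5000, 2.5000).
‖u_2‖ = 4.1231, so q_2 = (-0.6063, -0.3638, 0.3638, 0.6063).
q_1·c_3 = (-0.5000)·2 + 0.5000·(-2) + 0.5000·4 + (-0.5000)·1 = -0.5000; q_2·c_3 = (-0.6063)·2 + (-0.3638)·(-2) + 0.3638·4 + 0.6063·1 = 1.5765.
u_3 = c_3 + 0.5000·q_1 − 1.5765·q_2 = (2.7059, -1.1765, 3.6765, -0.2059).
‖u_3‖ = 4.7185, so q_3 = (0.5735, -0.2493, 0.7792, -0.0436).
Qᵀb = (0.5000, 2.0616, -2.5432).
Back-substitute: x_3 = -2.5432/4.7185 = -0.5390.
x_2 = (2.0616 − 1.5765·(-0.5390))/4.1231 = 0.7061.
x_1 = (0.5000 + 3.0000·0.7061 + 0.5000·(-0.5390))/4.0000 = 0.5872.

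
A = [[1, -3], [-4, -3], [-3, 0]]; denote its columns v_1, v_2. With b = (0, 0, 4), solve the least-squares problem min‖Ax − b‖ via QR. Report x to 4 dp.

x = (-0.5581, 0.2791)

v_1 = (1, -4, -3); ‖v_1‖ = 5.0990, so e_1 = (0.1961, -0.7845, -0.5883).
e_1·v_2 = 0.1961·(-3) + (-0.7845)·(-3) + (-0.5883)·0 = 1.7650.
u_2 = v_2 − 1.7650·e_1 = (-3.3462, -1.6154, 1.0385).
‖u_2‖ = 3.8581, so e_2 = (-0.8673, -0.4187, 0.2692).
Qᵀb = (-2.3534, 1.0767).
Back-substitute: x_2 = 1.0767/3.8581 = 0.2791.
x_1 = (-2.3534 − 1.7650·0.2791)/5.0990 = -0.5581.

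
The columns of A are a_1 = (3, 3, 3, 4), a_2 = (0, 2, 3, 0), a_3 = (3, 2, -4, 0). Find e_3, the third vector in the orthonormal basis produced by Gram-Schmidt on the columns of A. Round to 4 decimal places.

e_3 = (0.3679, 0.6790, -0.4527, -0.4457)

a_1 = (3, 3, 3, 4); ‖a_1‖ = 6.5574, so e_1 = (0.4575, 0.4575, 0.4575, 0.6100).
e_1·a_2 = 0.4575·0 + 0.4575·2 + 0.4575·3 + 0.6100·0 = 2.2875.
u_2 = a_2 − 2.2875·e_1 = (-1.0465, 0.9535, 1.9535, -1.3953).
‖u_2‖ = 2.7870, so e_2 = (-0.3755, 0.3421, 0.7009, -0.5007).
e_1·a_3 = 0.4575·3 + 0.4575·2 + 0.4575·(-4) + 0.6100·0 = 0.4575; e_2·a_3 = (-0.3755)·3 + 0.3421·2 + 0.7009·(-4) + (-0.5007)·0 = -3.2460.
u_3 = a_3 − 0.4575·e_1 + 3.2460·e_2 = (1.5719, 2.9012, -1.9341, -1.9042).
‖u_3‖ = 4.2725, so e_3 = (0.3679, 0.6790, -0.4527, -0.4457).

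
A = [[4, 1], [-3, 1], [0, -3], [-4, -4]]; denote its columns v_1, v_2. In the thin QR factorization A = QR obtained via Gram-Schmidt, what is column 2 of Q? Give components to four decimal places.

q_2 = (-0.1474, 0.5024, -0.6716, -0.5242)

v_1 = (4, -3, 0, -4); ‖v_1‖ = 6.4031, so q_1 = (0.6247, -0.4685, 0.0000, -0.6247).
q_1·v_2 = 0.6247·1 + (-0.4685)·1 + 0.0000·(-3) + (-0.6247)·(-4) = 2.6550.
u_2 = v_2 − 2.6550·q_1 = (-0.6585, 2.2439, -3.0000, -2.3415).
‖u_2‖ = 4.4667, so q_2 = (-0.1474, 0.5024, -0.6716, -0.5242).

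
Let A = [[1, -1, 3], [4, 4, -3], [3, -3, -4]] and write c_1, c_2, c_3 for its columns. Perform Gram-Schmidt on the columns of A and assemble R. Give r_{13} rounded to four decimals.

c_1 = (1, 4, 3); ‖c_1‖ = 5.0990, so q_1 = (0.1961, 0.7845, 0.5883).
r_{13} = q_1·c_3 = -4.1184.

r_{13} = -4.1184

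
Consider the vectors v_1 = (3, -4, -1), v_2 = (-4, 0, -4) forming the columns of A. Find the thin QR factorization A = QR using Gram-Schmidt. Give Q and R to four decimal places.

v_1 = (3, -4, -1); ‖v_1‖ = 5.0990, so q_1 = (0.5883, -0.7845, -0.1961).
q_1·v_2 = 0.5883·(-4) + (-0.7845)·0 + (-0.1961)·(-4) = -1.5689.
u_2 = v_2 + 1.5689·q_1 = (-3.0769, -1.2308, -4.3077).
‖u_2‖ = 5.4349, so q_2 = (-0.5661, -0.2265, -0.7926).

Q = [[0.5883, -0.5661], [-0.7845, -0.2265], [-0.1961, -0.7926]], R = [[5.0990, -1.5689], [0.0000, 5.4349]]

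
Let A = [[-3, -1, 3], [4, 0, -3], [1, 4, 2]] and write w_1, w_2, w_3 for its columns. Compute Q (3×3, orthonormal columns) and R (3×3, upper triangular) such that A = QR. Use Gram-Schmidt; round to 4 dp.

q_1 = w_1/‖w_1‖ = (-3, 4, 1)/5.0990 = (-0.5883, 0.7845, 0.1961).
r_{12} = q_1·w_2 = 1.3728.
u_2 = w_2 − 1.3728·q_1 = (-0.1923, -1.0769, 3.7308).
‖u_2‖ = 3.8879, so q_2 = (-0.0495, -0.2770, 0.9596).
r_{13} = q_1·w_3 = -3.7262; r_{23} = q_2·w_3 = 2.6018.
u_3 = w_3 + 3.7262·q_1 − 2.6018·q_2 = (0.9364, 0.6438, 0.2341).
‖u_3‖ = 1.1602, so q_3 = (0.8071, 0.5549, 0.2018).

Q = [[-0.5883, -0.0495, 0.8071], [0.7845, -0.2770, 0.5549], [0.1961, 0.9596, 0.2018]], R = [[5.0990, 1.3728, -3.7262], [0.0000, 3.8879, 2.6018], [0.0000, 0.0000, 1.1602]]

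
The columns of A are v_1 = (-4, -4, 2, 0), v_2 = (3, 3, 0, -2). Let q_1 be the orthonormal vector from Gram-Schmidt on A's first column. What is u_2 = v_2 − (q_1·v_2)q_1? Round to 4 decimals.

v_1 = (-4, -4, 2, 0); ‖v_1‖ = 6.0000, so q_1 = (-0.6667, -0.6667, 0.3333, 0.0000).
q_1·v_2 = (-0.6667)·3 + (-0.6667)·3 + 0.3333·0 + 0.0000·(-2) = -4.0000.
u_2 = v_2 + 4.0000·q_1 = (0.3333, 0.3333, 1.3333, -2.0000).

u_2 = (0.3333, 0.3333, 1.3333, -2.0000)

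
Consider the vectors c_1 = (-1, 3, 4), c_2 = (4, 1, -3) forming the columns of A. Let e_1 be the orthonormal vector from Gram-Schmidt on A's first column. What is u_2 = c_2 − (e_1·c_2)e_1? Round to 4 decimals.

c_1 = (-1, 3, 4); ‖c_1‖ = 5.0990, so e_1 = (-0.1961, 0.5883, 0.7845).
e_1·c_2 = (-0.1961)·4 + 0.5883·1 + 0.7845·(-3) = -2.5495.
u_2 = c_2 + 2.5495·e_1 = (3.5000, 2.5000, -1.0000).

u_2 = (3.5000, 2.5000, -1.0000)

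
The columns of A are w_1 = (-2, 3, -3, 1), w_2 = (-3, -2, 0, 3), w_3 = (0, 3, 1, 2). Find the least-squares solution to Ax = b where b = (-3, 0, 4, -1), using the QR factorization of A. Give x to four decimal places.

x = (-0.4973, 0.3405, 0.4270)

w_1 = (-2, 3, -3, 1); ‖w_1‖ = 4.7958, so q_1 = (-0.4170, 0.6255, -0.6255, 0.2085).
q_1·w_2 = (-0.4170)·(-3) + 0.6255·(-2) + (-0.6255)·0 + 0.2085·3 = 0.6255.
u_2 = w_2 − 0.6255·q_1 = (-2.7391, -2.3913, 0.3913, 2.8696).
‖u_2‖ = 4.6485, so q_2 = (-0.5892, -0.5144, 0.0842, 0.6173).
q_1·w_3 = (-0.4170)·0 + 0.6255·3 + (-0.6255)·1 + 0.2085·2 = 1.6681; q_2·w_3 = (-0.5892)·0 + (-0.5144)·3 + 0.0842·1 + 0.6173·2 = -0.2245.
u_3 = w_3 − 1.6681·q_1 + 0.2245·q_2 = (0.5634, 1.8410, 2.0624, 1.7907).
‖u_3‖ = 3.3417, so q_3 = (0.1686, 0.5509, 0.6172, 0.5359).
Qᵀb = (-1.4596, 1.4872, 1.4270).
Back-substitute: x_3 = 1.4270/3.3417 = 0.4270.
x_2 = (1.4872 + 0.2245·0.4270)/4.6485 = 0.3405.
x_1 = (-1.4596 − 0.6255·0.3405 − 1.6681·0.4270)/4.7958 = -0.4973.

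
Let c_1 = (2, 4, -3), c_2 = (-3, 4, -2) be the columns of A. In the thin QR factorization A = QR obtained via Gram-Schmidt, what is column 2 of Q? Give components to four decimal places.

c_1 = (2, 4, -3); ‖c_1‖ = 5.3852, so e_1 = (0.3714, 0.7428, -0.5571).
e_1·c_2 = 0.3714·(-3) + 0.7428·4 + (-0.5571)·(-2) = 2.9711.
u_2 = c_2 − 2.9711·e_1 = (-4.1034, 1.7931, -0.3448).
‖u_2‖ = 4.4914, so e_2 = (-0.9136, 0.3992, -0.0768).

e_2 = (-0.9136, 0.3992, -0.0768)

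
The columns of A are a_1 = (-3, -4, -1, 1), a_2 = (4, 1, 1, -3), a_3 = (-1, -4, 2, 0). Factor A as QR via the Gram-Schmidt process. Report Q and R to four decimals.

Q = [[-0.5774, 0.5093, -0.0281], [-0.7698, -0.5623, -0.1617], [-0.1925, 0.0743, 0.9596], [0.1925, -0.6472, 0.2285]], R = [[5.1962, -3.8490, 3.2717], [0.0000, 3.4907, 1.8886], [0.0000, 0.0000, 2.5941]]

a_1 = (-3, -4, -1, 1); ‖a_1‖ = 5.1962, so q_1 = (-0.5774, -0.7698, -0.1925, 0.1925).
q_1·a_2 = (-0.5774)·4 + (-0.7698)·1 + (-0.1925)·1 + 0.1925·(-3) = -3.8490.
u_2 = a_2 + 3.8490·q_1 = (1.7778, -1.9630, 0.2593, -2.2593).
‖u_2‖ = 3.4907, so q_2 = (0.5093, -0.5623, 0.0743, -0.6472).
q_1·a_3 = (-0.5774)·(-1) + (-0.7698)·(-4) + (-0.1925)·2 + 0.1925·0 = 3.2717; q_2·a_3 = 0.5093·(-1) + (-0.5623)·(-4) + 0.0743·2 + (-0.6472)·0 = 1.8886.
u_3 = a_3 − 3.2717·q_1 − 1.8886·q_2 = (-0.0729, -0.4195, 2.4894, 0.5927).
‖u_3‖ = 2.5941, so q_3 = (-0.0281, -0.1617, 0.9596, 0.2285).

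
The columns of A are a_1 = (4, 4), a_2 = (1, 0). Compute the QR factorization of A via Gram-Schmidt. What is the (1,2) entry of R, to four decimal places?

r_{12} = 0.7071

a_1 = (4, 4); ‖a_1‖ = 5.6569, so q_1 = (0.7071, 0.7071).
r_{12} = q_1·a_2 = 0.7071.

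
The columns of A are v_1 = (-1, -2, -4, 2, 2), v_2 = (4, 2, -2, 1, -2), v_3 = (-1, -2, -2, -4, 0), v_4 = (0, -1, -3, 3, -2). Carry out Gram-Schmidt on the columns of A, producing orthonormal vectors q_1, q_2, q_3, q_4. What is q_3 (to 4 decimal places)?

v_1 = (-1, -2, -4, 2, 2); ‖v_1‖ = 5.3852, so q_1 = (-0.1857, -0.3714, -0.7428, 0.3714, 0.3714).
q_1·v_2 = (-0.1857)·4 + (-0.3714)·2 + (-0.7428)·(-2) + 0.3714·1 + 0.3714·(-2) = -0.3714.
u_2 = v_2 + 0.3714·q_1 = (3.9310, 1.8621, -2.2759, 1.1379, -1.8621).
‖u_2‖ = 5.3723, so q_2 = (0.7317, 0.3466, -0.4236, 0.2118, -0.3466).
q_1·v_3 = (-0.1857)·(-1) + (-0.3714)·(-2) + (-0.7428)·(-2) + 0.3714·(-4) + 0.3714·0 = 0.9285; q_2·v_3 = 0.7317·(-1) + 0.3466·(-2) + (-0.4236)·(-2) + 0.2118·(-4) + (-0.3466)·0 = -1.4249.
u_3 = v_3 − 0.9285·q_1 + 1.4249·q_2 = (0.2151, -1.1613, -1.9140, -4.0430, -0.8387).
‖u_3‖ = 4.7019, so q_3 = (0.0457, -0.2470, -0.4071, -0.8599, -0.1784).

q_3 = (0.0457, -0.2470, -0.4071, -0.8599, -0.1784)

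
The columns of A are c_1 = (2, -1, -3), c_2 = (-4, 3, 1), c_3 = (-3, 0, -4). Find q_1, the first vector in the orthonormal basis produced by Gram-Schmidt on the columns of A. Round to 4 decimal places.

c_1 = (2, -1, -3); ‖c_1‖ = 3.7417, so q_1 = (0.5345, -0.2673, -0.8018).

q_1 = (0.5345, -0.2673, -0.8018)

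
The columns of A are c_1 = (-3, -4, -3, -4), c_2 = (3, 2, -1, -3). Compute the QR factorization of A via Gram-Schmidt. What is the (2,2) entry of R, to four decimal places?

e_1 = c_1/‖c_1‖ = (-3, -4, -3, -4)/7.0711 = (-0.4243, -0.5657, -0.4243, -0.5657).
r_{12} = e_1·c_2 = -0.2828.
u_2 = c_2 + 0.2828·e_1 = (2.8800, 1.8400, -1.1200, -3.1600).
r_{22} = ‖u_2‖ = 4.7875.

r_{22} = 4.7875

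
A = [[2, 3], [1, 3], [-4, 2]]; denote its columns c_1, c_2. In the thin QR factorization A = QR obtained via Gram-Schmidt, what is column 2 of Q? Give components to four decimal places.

q_2 = (0.6200, 0.6301, 0.4675)

c_1 = (2, 1, -4); ‖c_1‖ = 4.5826, so q_1 = (0.4364, 0.2182, -0.8729).
q_1·c_2 = 0.4364·3 + 0.2182·3 + (-0.8729)·2 = 0.2182.
u_2 = c_2 − 0.2182·q_1 = (2.9048, 2.9524, 2.1905).
‖u_2‖ = 4.6853, so q_2 = (0.6200, 0.6301, 0.4675).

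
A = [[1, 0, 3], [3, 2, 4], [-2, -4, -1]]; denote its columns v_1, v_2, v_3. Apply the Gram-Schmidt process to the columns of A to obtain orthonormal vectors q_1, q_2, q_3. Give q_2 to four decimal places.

v_1 = (1, 3, -2); ‖v_1‖ = 3.7417, so q_1 = (0.2673, 0.8018, -0.5345).
q_1·v_2 = 0.2673·0 + 0.8018·2 + (-0.5345)·(-4) = 3.7417.
u_2 = v_2 − 3.7417·q_1 = (-1.0000, -1.0000, -2.0000).
‖u_2‖ = 2.4495, so q_2 = (-0.4082, -0.4082, -0.8165).

q_2 = (-0.4082, -0.4082, -0.8165)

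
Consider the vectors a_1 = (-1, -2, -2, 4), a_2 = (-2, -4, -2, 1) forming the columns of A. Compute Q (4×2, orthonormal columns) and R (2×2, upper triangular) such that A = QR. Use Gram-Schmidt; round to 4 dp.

Q = [[-0.2000, -0.3689], [-0.4000, -0.7378], [-0.4000, -0.1614], [0.8000, -0.5418]], R = [[5.0000, 3.6000], [0.0000, 3.4699]]

e_1 = a_1/‖a_1‖ = (-1, -2, -2, 4)/5.0000 = (-0.2000, -0.4000, -0.4000, 0.8000).
r_{12} = e_1·a_2 = 3.6000.
u_2 = a_2 − 3.6000·e_1 = (-1.2800, -2.5600, -0.5600, -1.8800).
‖u_2‖ = 3.4699, so e_2 = (-0.3689, -0.7378, -0.1614, -0.5418).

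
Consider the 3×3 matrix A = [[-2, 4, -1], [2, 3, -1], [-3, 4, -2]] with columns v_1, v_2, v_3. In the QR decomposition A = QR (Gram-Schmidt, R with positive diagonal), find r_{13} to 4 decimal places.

v_1 = (-2, 2, -3); ‖v_1‖ = 4.1231, so e_1 = (-0.4851, 0.4851, -0.7276).
r_{13} = e_1·v_3 = 1.4552.

r_{13} = 1.4552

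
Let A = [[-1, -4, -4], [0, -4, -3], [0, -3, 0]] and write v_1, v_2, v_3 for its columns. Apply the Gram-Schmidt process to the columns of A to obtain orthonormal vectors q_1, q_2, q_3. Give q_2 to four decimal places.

q_2 = (0.0000, -0.8000, -0.6000)

q_1 = v_1/‖v_1‖ = (-1, 0, 0)/1.0000 = (-1.0000, 0.0000, 0.0000).
r_{12} = q_1·v_2 = 4.0000.
u_2 = v_2 − 4.0000·q_1 = (0.0000, -4.0000, -3.0000).
‖u_2‖ = 5.0000, so q_2 = (0.0000, -0.8000, -0.6000).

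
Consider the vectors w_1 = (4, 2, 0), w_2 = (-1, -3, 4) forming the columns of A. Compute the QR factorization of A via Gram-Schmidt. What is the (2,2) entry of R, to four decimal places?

r_{22} = 4.5826

w_1 = (4, 2, 0); ‖w_1‖ = 4.4721, so q_1 = (0.8944, 0.4472, 0.0000).
q_1·w_2 = 0.8944·(-1) + 0.4472·(-3) + 0.0000·4 = -2.2361.
u_2 = w_2 + 2.2361·q_1 = (1.0000, -2.0000, 4.0000).
r_{22} = ‖u_2‖ = 4.5826.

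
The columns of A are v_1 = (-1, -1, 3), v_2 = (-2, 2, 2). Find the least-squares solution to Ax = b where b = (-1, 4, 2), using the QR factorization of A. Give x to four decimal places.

v_1 = (-1, -1, 3); ‖v_1‖ = 3.3166, so e_1 = (-0.3015, -0.3015, 0.9045).
e_1·v_2 = (-0.3015)·(-2) + (-0.3015)·2 + 0.9045·2 = 1.8091.
u_2 = v_2 − 1.8091·e_1 = (-1.4545, 2.5455, 0.3636).
‖u_2‖ = 2.9542, so e_2 = (-0.4924, 0.8616, 0.1231).
Qᵀb = (0.9045, 4.1851).
Back-substitute: x_2 = 4.1851/2.9542 = 1.4167.
x_1 = (0.9045 − 1.8091·1.4167)/3.3166 = -0.5000.

x = (-0.5000, 1.4167)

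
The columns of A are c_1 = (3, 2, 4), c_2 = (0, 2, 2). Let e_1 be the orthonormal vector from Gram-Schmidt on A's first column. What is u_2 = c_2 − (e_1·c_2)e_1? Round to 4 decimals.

e_1 = c_1/‖c_1‖ = (3, 2, 4)/5.3852 = (0.5571, 0.3714, 0.7428).
r_{12} = e_1·c_2 = 2.2283.
u_2 = c_2 − 2.2283·e_1 = (-1.2414, 1.1724, 0.3448).

u_2 = (-1.2414, 1.1724, 0.3448)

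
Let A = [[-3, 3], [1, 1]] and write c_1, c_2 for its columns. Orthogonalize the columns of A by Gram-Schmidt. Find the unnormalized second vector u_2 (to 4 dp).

u_2 = (0.6000, 1.8000)

c_1 = (-3, 1); ‖c_1‖ = 3.1623, so q_1 = (-0.9487, 0.3162).
q_1·c_2 = (-0.9487)·3 + 0.3162·1 = -2.5298.
u_2 = c_2 + 2.5298·q_1 = (0.6000, 1.8000).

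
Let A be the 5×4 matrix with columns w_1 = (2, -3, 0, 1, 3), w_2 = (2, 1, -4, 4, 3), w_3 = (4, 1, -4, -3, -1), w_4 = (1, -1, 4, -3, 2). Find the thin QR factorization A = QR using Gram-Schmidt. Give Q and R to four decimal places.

w_1 = (2, -3, 0, 1, 3); ‖w_1‖ = 4.7958, so q_1 = (0.4170, -0.6255, 0.0000, 0.2085, 0.6255).
q_1·w_2 = 0.4170·2 + (-0.6255)·1 + 0.0000·(-4) + 0.2085·4 + 0.6255·3 = 2.9192.
u_2 = w_2 − 2.9192·q_1 = (0.7826, 2.8261, -4.0000, 3.3913, 1.1739).
‖u_2‖ = 6.1219, so q_2 = (0.1278, 0.4616, -0.6534, 0.5540, 0.1918).
q_1·w_3 = 0.4170·4 + (-0.6255)·1 + 0.0000·(-4) + 0.2085·(-3) + 0.6255·(-1) = -0.2085; q_2·w_3 = 0.1278·4 + 0.4616·1 + (-0.6534)·(-4) + 0.5540·(-3) + 0.1918·(-1) = 1.7329.
u_3 = w_3 + 0.2085·q_1 − 1.7329·q_2 = (3.8654, 0.0696, -2.8677, -3.9165, -1.2019).
‖u_3‖ = 6.3209, so q_3 = (0.6115, 0.0110, -0.4537, -0.6196, -0.1901).
q_1·w_4 = 0.4170·1 + (-0.6255)·(-1) + 0.0000·4 + 0.2085·(-3) + 0.6255·2 = 1.6681; q_2·w_4 = 0.1278·1 + 0.4616·(-1) + (-0.6534)·4 + 0.5540·(-3) + 0.1918·2 = -4.2257; q_3·w_4 = 0.6115·1 + 0.0110·(-1) + (-0.4537)·4 + (-0.6196)·(-3) + (-0.1901)·2 = 0.2643.
u_4 = w_4 − 1.6681·q_1 + 4.2257·q_2 − 0.2643·q_3 = (0.6829, 1.9913, 1.3589, -0.8432, 1.8171).
‖u_4‖ = 3.2079, so q_4 = (0.2129, 0.6207, 0.4236, -0.2628, 0.5664).

Q = [[0.4170, 0.1278, 0.6115, 0.2129], [-0.6255, 0.4616, 0.0110, 0.6207], [0.0000, -0.6534, -0.4537, 0.4236], [0.2085, 0.5540, -0.6196, -0.2628], [0.6255, 0.1918, -0.1901, 0.5664]], R = [[4.7958, 2.9192, -0.2085, 1.6681], [0.0000, 6.1219, 1.7329, -4.2257], [0.0000, 0.0000, 6.3209, 0.2643], [0.0000, 0.0000, 0.0000, 3.2079]]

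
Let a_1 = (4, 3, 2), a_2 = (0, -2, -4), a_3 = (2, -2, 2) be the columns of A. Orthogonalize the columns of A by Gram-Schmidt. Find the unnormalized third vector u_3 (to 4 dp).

u_3 = (1.3333, -2.6667, 1.3333)

a_1 = (4, 3, 2); ‖a_1‖ = 5.3852, so e_1 = (0.7428, 0.5571, 0.3714).
e_1·a_2 = 0.7428·0 + 0.5571·(-2) + 0.3714·(-4) = -2.5997.
u_2 = a_2 + 2.5997·e_1 = (1.9310, -0.5517, -3.0345).
‖u_2‖ = 3.6389, so e_2 = (0.5307, -0.1516, -0.8339).
e_1·a_3 = 0.7428·2 + 0.5571·(-2) + 0.3714·2 = 1.1142; e_2·a_3 = 0.5307·2 + (-0.1516)·(-2) + (-0.8339)·2 = -0.3032.
u_3 = a_3 − 1.1142·e_1 + 0.3032·e_2 = (1.3333, -2.6667, 1.3333).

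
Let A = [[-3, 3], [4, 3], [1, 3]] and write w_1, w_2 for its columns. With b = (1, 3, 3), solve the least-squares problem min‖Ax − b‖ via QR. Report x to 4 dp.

q_1 = w_1/‖w_1‖ = (-3, 4, 1)/5.0990 = (-0.5883, 0.7845, 0.1961).
r_{12} = q_1·w_2 = 1.1767.
u_2 = w_2 − 1.1767·q_1 = (3.6923, 2.0769, 2.7692).
‖u_2‖ = 5.0612, so q_2 = (0.7295, 0.4104, 0.5472).
Qᵀb = (2.3534, 3.6021).
Back-substitute: x_2 = 3.6021/5.0612 = 0.7117.
x_1 = (2.3534 − 1.1767·0.7117)/5.0990 = 0.2973.

x = (0.2973, 0.7117)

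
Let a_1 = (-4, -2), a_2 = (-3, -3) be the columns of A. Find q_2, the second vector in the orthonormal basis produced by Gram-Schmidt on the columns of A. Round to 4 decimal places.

a_1 = (-4, -2); ‖a_1‖ = 4.4721, so q_1 = (-0.8944, -0.4472).
q_1·a_2 = (-0.8944)·(-3) + (-0.4472)·(-3) = 4.0249.
u_2 = a_2 − 4.0249·q_1 = (0.6000, -1.2000).
‖u_2‖ = 1.3416, so q_2 = (0.4472, -0.8944).

q_2 = (0.4472, -0.8944)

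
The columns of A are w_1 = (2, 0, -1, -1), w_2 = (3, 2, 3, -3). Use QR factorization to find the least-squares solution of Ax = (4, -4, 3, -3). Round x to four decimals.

w_1 = (2, 0, -1, -1); ‖w_1‖ = 2.4495, so e_1 = (0.8165, 0.0000, -0.4082, -0.4082).
e_1·w_2 = 0.8165·3 + 0.0000·2 + (-0.4082)·3 + (-0.4082)·(-3) = 2.4495.
u_2 = w_2 − 2.4495·e_1 = (1.0000, 2.0000, 4.0000, -2.0000).
‖u_2‖ = 5.0000, so e_2 = (0.2000, 0.4000, 0.8000, -0.4000).
Qᵀb = (3.2660, 2.8000).
Back-substitute: x_2 = 2.8000/5.0000 = 0.5600.
x_1 = (3.2660 − 2.4495·0.5600)/2.4495 = 0.7733.

x = (0.7733, 0.5600)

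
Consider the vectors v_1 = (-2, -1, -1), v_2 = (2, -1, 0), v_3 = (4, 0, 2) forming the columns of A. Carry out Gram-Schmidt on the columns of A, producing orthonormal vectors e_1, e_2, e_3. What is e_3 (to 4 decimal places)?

v_1 = (-2, -1, -1); ‖v_1‖ = 2.4495, so e_1 = (-0.8165, -0.4082, -0.4082).
e_1·v_2 = (-0.8165)·2 + (-0.4082)·(-1) + (-0.4082)·0 = -1.2247.
u_2 = v_2 + 1.2247·e_1 = (1.0000, -1.5000, -0.5000).
‖u_2‖ = 1.8708, so e_2 = (0.5345, -0.8018, -0.2673).
e_1·v_3 = (-0.8165)·4 + (-0.4082)·0 + (-0.4082)·2 = -4.0825; e_2·v_3 = 0.5345·4 + (-0.8018)·0 + (-0.2673)·2 = 1.6036.
u_3 = v_3 + 4.0825·e_1 − 1.6036·e_2 = (-0.1905, -0.3810, 0.7619).
‖u_3‖ = 0.8729, so e_3 = (-0.2182, -0.4364, 0.8729).

e_3 = (-0.2182, -0.4364, 0.8729)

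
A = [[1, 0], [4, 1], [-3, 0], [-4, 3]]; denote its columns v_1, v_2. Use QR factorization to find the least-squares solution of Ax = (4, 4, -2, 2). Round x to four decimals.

x = (0.7303, 1.5843)

v_1 = (1, 4, -3, -4); ‖v_1‖ = 6.4807, so q_1 = (0.1543, 0.6172, -0.4629, -0.6172).
q_1·v_2 = 0.1543·0 + 0.6172·1 + (-0.4629)·0 + (-0.6172)·3 = -1.2344.
u_2 = v_2 + 1.2344·q_1 = (0.1905, 1.7619, -0.5714, 2.2381).
‖u_2‖ = 2.9114, so q_2 = (0.0654, 0.6052, -0.1963, 0.7687).
Qᵀb = (2.7775, 4.6124).
Back-substitute: x_2 = 4.6124/2.9114 = 1.5843.
x_1 = (2.7775 + 1.2344·1.5843)/6.4807 = 0.7303.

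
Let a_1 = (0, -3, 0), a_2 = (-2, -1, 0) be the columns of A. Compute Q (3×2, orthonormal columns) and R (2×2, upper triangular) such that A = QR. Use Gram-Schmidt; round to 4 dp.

a_1 = (0, -3, 0); ‖a_1‖ = 3.0000, so q_1 = (0.0000, -1.0000, 0.0000).
q_1·a_2 = 0.0000·(-2) + (-1.0000)·(-1) + 0.0000·0 = 1.0000.
u_2 = a_2 − 1.0000·q_1 = (-2.0000, 0.0000, 0.0000).
‖u_2‖ = 2.0000, so q_2 = (-1.0000, 0.0000, 0.0000).

Q = [[0.0000, -1.0000], [-1.0000, 0.0000], [0.0000, 0.0000]], R = [[3.0000, 1.0000], [0.0000, 2.0000]]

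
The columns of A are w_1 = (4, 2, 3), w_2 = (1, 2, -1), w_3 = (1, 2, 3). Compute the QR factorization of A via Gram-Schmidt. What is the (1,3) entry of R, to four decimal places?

r_{13} = 3.1568

e_1 = w_1/‖w_1‖ = (4, 2, 3)/5.3852 = (0.7428, 0.3714, 0.5571).
r_{13} = e_1·w_3 = 3.1568.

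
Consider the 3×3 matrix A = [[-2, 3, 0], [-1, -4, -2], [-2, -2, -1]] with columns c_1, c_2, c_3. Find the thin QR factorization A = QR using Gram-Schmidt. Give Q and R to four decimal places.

Q = [[-0.6667, 0.6446, -0.3743], [-0.3333, -0.7070, -0.6238], [-0.6667, -0.2911, 0.6862]], R = [[3.0000, 0.6667, 1.3333], [0.0000, 5.3437, 1.7050], [0.0000, 0.0000, 0.5614]]

q_1 = c_1/‖c_1‖ = (-2, -1, -2)/3.0000 = (-0.6667, -0.3333, -0.6667).
r_{12} = q_1·c_2 = 0.6667.
u_2 = c_2 − 0.6667·q_1 = (3.4444, -3.7778, -1.5556).
‖u_2‖ = 5.3437, so q_2 = (0.6446, -0.7070, -0.2911).
r_{13} = q_1·c_3 = 1.3333; r_{23} = q_2·c_3 = 1.7050.
u_3 = c_3 − 1.3333·q_1 − 1.7050·q_2 = (-0.2101, -0.3502, 0.3852).
‖u_3‖ = 0.5614, so q_3 = (-0.3743, -0.6238, 0.6862).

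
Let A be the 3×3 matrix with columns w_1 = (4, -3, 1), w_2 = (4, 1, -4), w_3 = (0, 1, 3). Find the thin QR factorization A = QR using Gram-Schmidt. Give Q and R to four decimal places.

Q = [[0.7845, 0.4784, 0.3946], [-0.5883, 0.3729, 0.7175], [0.1961, -0.7950, 0.5740]], R = [[5.0990, 1.7650, 0.0000], [0.0000, 5.4667, -2.0122], [0.0000, 0.0000, 2.4395]]

e_1 = w_1/‖w_1‖ = (4, -3, 1)/5.0990 = (0.7845, -0.5883, 0.1961).
r_{12} = e_1·w_2 = 1.7650.
u_2 = w_2 − 1.7650·e_1 = (2.6154, 2.0385, -4.3462).
‖u_2‖ = 5.4667, so e_2 = (0.4784, 0.3729, -0.7950).
r_{13} = e_1·w_3 = 0.0000; r_{23} = e_2·w_3 = -2.0122.
u_3 = w_3 + 0.0000·e_1 + 2.0122·e_2 = (0.9627, 1.7503, 1.4003).
‖u_3‖ = 2.4395, so e_3 = (0.3946, 0.7175, 0.5740).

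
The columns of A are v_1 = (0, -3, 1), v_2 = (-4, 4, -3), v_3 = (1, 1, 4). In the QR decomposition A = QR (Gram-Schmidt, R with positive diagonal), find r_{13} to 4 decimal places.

r_{13} = 0.3162

v_1 = (0, -3, 1); ‖v_1‖ = 3.1623, so e_1 = (0.0000, -0.9487, 0.3162).
r_{13} = e_1·v_3 = 0.3162.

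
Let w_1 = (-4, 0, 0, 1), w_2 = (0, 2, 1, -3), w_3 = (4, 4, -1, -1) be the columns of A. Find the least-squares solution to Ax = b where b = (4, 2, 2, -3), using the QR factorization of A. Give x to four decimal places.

x = (-0.9686, 0.8667, -0.0039)

w_1 = (-4, 0, 0, 1); ‖w_1‖ = 4.1231, so e_1 = (-0.9701, 0.0000, 0.0000, 0.2425).
e_1·w_2 = (-0.9701)·0 + 0.0000·2 + 0.0000·1 + 0.2425·(-3) = -0.7276.
u_2 = w_2 + 0.7276·e_1 = (-0.7059, 2.0000, 1.0000, -2.8235).
‖u_2‖ = 3.6702, so e_2 = (-0.1923, 0.5449, 0.2725, -0.7693).
e_1·w_3 = (-0.9701)·4 + 0.0000·4 + 0.0000·(-1) + 0.2425·(-1) = -4.1231; e_2·w_3 = (-0.1923)·4 + 0.5449·4 + 0.2725·(-1) + (-0.7693)·(-1) = 1.9072.
u_3 = w_3 + 4.1231·e_1 − 1.9072·e_2 = (0.3668, 2.9607, -1.5197, 1.4672).
‖u_3‖ = 3.6555, so e_3 = (0.1003, 0.8099, -0.4157, 0.4014).
Qᵀb = (-4.6082, 3.1734, -0.0143).
Back-substitute: x_3 = -0.0143/3.6555 = -0.0039.
x_2 = (3.1734 − 1.9072·(-0.0039))/3.6702 = 0.8667.
x_1 = (-4.6082 + 0.7276·0.8667 + 4.1231·(-0.0039))/4.1231 = -0.9686.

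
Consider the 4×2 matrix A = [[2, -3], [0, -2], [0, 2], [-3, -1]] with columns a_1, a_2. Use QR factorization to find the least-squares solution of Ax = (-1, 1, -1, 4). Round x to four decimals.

x = (-1.1867, -0.4756)

a_1 = (2, 0, 0, -3); ‖a_1‖ = 3.6056, so q_1 = (0.5547, 0.0000, 0.0000, -0.8321).
q_1·a_2 = 0.5547·(-3) + 0.0000·(-2) + 0.0000·2 + (-0.8321)·(-1) = -0.8321.
u_2 = a_2 + 0.8321·q_1 = (-2.5385, -2.0000, 2.0000, -1.6923).
‖u_2‖ = 4.1603, so q_2 = (-0.6102, -0.4807, 0.4807, -0.4068).
Qᵀb = (-3.8829, -1.9784).
Back-substitute: x_2 = -1.9784/4.1603 = -0.4756.
x_1 = (-3.8829 + 0.8321·(-0.4756))/3.6056 = -1.1867.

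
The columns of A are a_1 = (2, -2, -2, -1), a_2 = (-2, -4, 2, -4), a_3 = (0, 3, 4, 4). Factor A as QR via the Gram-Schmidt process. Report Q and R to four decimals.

Q = [[0.5547, -0.4200, 0.5488], [-0.5547, -0.5436, -0.3157], [-0.5547, 0.4200, 0.6751], [-0.2774, -0.5930, 0.3788]], R = [[3.6056, 1.1094, -4.9923], [0.0000, 6.2265, -2.3226], [0.0000, 0.0000, 3.2684]]

e_1 = a_1/‖a_1‖ = (2, -2, -2, -1)/3.6056 = (0.5547, -0.5547, -0.5547, -0.2774).
r_{12} = e_1·a_2 = 1.1094.
u_2 = a_2 − 1.1094·e_1 = (-2.6154, -3.3846, 2.6154, -3.6923).
‖u_2‖ = 6.2265, so e_2 = (-0.4200, -0.5436, 0.4200, -0.5930).
r_{13} = e_1·a_3 = -4.9923; r_{23} = e_2·a_3 = -2.3226.
u_3 = a_3 + 4.9923·e_1 + 2.3226·e_2 = (1.7937, -1.0317, 2.2063, 1.2381).
‖u_3‖ = 3.2684, so e_3 = (0.5488, -0.3157, 0.6751, 0.3788).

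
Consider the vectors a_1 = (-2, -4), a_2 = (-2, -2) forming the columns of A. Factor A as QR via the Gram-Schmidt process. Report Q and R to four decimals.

a_1 = (-2, -4); ‖a_1‖ = 4.4721, so e_1 = (-0.4472, -0.8944).
e_1·a_2 = (-0.4472)·(-2) + (-0.8944)·(-2) = 2.6833.
u_2 = a_2 − 2.6833·e_1 = (-0.8000, 0.4000).
‖u_2‖ = 0.8944, so e_2 = (-0.8944, 0.4472).

Q = [[-0.4472, -0.8944], [-0.8944, 0.4472]], R = [[4.4721, 2.6833], [0.0000, 0.8944]]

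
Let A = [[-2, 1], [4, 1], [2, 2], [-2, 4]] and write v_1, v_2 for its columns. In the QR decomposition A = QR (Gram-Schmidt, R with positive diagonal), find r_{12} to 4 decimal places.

v_1 = (-2, 4, 2, -2); ‖v_1‖ = 5.2915, so e_1 = (-0.3780, 0.7559, 0.3780, -0.3780).
r_{12} = e_1·v_2 = -0.3780.

r_{12} = -0.3780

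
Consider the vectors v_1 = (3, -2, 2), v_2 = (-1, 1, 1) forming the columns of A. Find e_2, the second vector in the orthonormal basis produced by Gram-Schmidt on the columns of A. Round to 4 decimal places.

v_1 = (3, -2, 2); ‖v_1‖ = 4.1231, so e_1 = (0.7276, -0.4851, 0.4851).
e_1·v_2 = 0.7276·(-1) + (-0.4851)·1 + 0.4851·1 = -0.7276.
u_2 = v_2 + 0.7276·e_1 = (-0.4706, 0.6471, 1.3529).
‖u_2‖ = 1.5718, so e_2 = (-0.2994, 0.4117, 0.8608).

e_2 = (-0.2994, 0.4117, 0.8608)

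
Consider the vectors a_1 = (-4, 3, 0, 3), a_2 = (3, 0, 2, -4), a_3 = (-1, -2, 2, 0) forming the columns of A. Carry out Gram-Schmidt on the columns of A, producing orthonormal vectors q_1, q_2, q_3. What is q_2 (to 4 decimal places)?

q_2 = (0.0508, 0.6098, 0.5759, -0.5421)

a_1 = (-4, 3, 0, 3); ‖a_1‖ = 5.8310, so q_1 = (-0.6860, 0.5145, 0.0000, 0.5145).
q_1·a_2 = (-0.6860)·3 + 0.5145·0 + 0.0000·2 + 0.5145·(-4) = -4.1160.
u_2 = a_2 + 4.1160·q_1 = (0.1765, 2.1176, 2.0000, -1.8824).
‖u_2‖ = 3.4726, so q_2 = (0.0508, 0.6098, 0.5759, -0.5421).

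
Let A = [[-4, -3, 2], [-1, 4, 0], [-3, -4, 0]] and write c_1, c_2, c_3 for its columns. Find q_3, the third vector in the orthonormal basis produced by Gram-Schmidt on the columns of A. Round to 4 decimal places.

q_1 = c_1/‖c_1‖ = (-4, -1, -3)/5.0990 = (-0.7845, -0.1961, -0.5883).
r_{12} = q_1·c_2 = 3.9223.
u_2 = c_2 − 3.9223·q_1 = (0.0769, 4.7692, -1.6923).
‖u_2‖ = 5.0612, so q_2 = (0.0152, 0.9423, -0.3344).
r_{13} = q_1·c_3 = -1.5689; r_{23} = q_2·c_3 = 0.0304.
u_3 = c_3 + 1.5689·q_1 − 0.0304·q_2 = (0.7688, -0.3363, -0.9129).
‖u_3‖ = 1.2400, so q_3 = (0.6200, -0.2712, -0.7362).

q_3 = (0.6200, -0.2712, -0.7362)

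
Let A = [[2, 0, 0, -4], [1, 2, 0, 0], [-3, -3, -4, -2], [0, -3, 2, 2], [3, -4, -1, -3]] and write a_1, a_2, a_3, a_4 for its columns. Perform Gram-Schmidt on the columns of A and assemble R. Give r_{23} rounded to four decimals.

q_1 = a_1/‖a_1‖ = (2, 1, -3, 0, 3)/4.7958 = (0.4170, 0.2085, -0.6255, 0.0000, 0.6255).
r_{12} = q_1·a_2 = -0.2085.
u_2 = a_2 + 0.2085·q_1 = (0.0870, 2.0435, -3.1304, -3.0000, -3.8696).
‖u_2‖ = 6.1609, so q_2 = (0.0141, 0.3317, -0.5081, -0.4869, -0.6281).
r_{23} = q_2·a_3 = 1.6867.

r_{23} = 1.6867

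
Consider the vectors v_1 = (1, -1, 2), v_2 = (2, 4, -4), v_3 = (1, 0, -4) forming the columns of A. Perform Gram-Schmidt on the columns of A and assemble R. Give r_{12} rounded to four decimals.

v_1 = (1, -1, 2); ‖v_1‖ = 2.4495, so e_1 = (0.4082, -0.4082, 0.8165).
r_{12} = e_1·v_2 = -4.0825.

r_{12} = -4.0825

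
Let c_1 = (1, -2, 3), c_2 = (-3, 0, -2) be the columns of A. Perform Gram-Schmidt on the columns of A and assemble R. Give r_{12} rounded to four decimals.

q_1 = c_1/‖c_1‖ = (1, -2, 3)/3.7417 = (0.2673, -0.5345, 0.8018).
r_{12} = q_1·c_2 = -2.4054.

r_{12} = -2.4054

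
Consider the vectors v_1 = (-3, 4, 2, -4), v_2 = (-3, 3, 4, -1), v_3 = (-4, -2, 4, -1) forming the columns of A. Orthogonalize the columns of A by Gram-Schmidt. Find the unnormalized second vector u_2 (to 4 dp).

u_2 = (-0.8000, 0.0667, 2.5333, 1.9333)

e_1 = v_1/‖v_1‖ = (-3, 4, 2, -4)/6.7082 = (-0.4472, 0.5963, 0.2981, -0.5963).
r_{12} = e_1·v_2 = 4.9193.
u_2 = v_2 − 4.9193·e_1 = (-0.8000, 0.0667, 2.5333, 1.9333).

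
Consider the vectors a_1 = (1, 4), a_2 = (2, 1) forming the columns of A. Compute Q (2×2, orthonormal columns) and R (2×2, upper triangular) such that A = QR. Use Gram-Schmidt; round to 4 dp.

a_1 = (1, 4); ‖a_1‖ = 4.1231, so q_1 = (0.2425, 0.9701).
q_1·a_2 = 0.2425·2 + 0.9701·1 = 1.4552.
u_2 = a_2 − 1.4552·q_1 = (1.6471, -0.4118).
‖u_2‖ = 1.6977, so q_2 = (0.9701, -0.2425).

Q = [[0.2425, 0.9701], [0.9701, -0.2425]], R = [[4.1231, 1.4552], [0.0000, 1.6977]]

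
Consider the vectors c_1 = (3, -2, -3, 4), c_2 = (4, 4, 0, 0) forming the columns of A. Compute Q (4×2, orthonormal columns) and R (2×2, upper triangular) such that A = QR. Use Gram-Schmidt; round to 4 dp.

c_1 = (3, -2, -3, 4); ‖c_1‖ = 6.1644, so q_1 = (0.4867, -0.3244, -0.4867, 0.6489).
q_1·c_2 = 0.4867·4 + (-0.3244)·4 + (-0.4867)·0 + 0.6489·0 = 0.6489.
u_2 = c_2 − 0.6489·q_1 = (3.6842, 4.2105, 0.3158, -0.4211).
‖u_2‖ = 5.6195, so q_2 = (0.6556, 0.7493, 0.0562, -0.0749).

Q = [[0.4867, 0.6556], [-0.3244, 0.7493], [-0.4867, 0.0562], [0.6489, -0.0749]], R = [[6.1644, 0.6489], [0.0000, 5.6195]]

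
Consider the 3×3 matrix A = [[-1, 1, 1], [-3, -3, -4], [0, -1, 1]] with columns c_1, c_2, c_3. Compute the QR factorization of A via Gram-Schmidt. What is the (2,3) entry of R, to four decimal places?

c_1 = (-1, -3, 0); ‖c_1‖ = 3.1623, so q_1 = (-0.3162, -0.9487, 0.0000).
q_1·c_2 = (-0.3162)·1 + (-0.9487)·(-3) + 0.0000·(-1) = 2.5298.
u_2 = c_2 − 2.5298·q_1 = (1.8000, -0.6000, -1.0000).
‖u_2‖ = 2.1448, so q_2 = (0.8393, -0.2798, -0.4663).
r_{23} = q_2·c_3 = 1.4920.

r_{23} = 1.4920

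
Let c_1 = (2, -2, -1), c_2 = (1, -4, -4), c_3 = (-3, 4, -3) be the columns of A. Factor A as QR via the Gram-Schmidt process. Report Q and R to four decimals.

c_1 = (2, -2, -1); ‖c_1‖ = 3.0000, so q_1 = (0.6667, -0.6667, -0.3333).
q_1·c_2 = 0.6667·1 + (-0.6667)·(-4) + (-0.3333)·(-4) = 4.6667.
u_2 = c_2 − 4.6667·q_1 = (-2.1111, -0.8889, -2.4444).
‖u_2‖ = 3.3500, so q_2 = (-0.6302, -0.2653, -0.7297).
q_1·c_3 = 0.6667·(-3) + (-0.6667)·4 + (-0.3333)·(-3) = -3.6667; q_2·c_3 = (-0.6302)·(-3) + (-0.2653)·4 + (-0.7297)·(-3) = 3.0183.
u_3 = c_3 + 3.6667·q_1 − 3.0183·q_2 = (1.3465, 2.3564, -2.0198).
‖u_3‖ = 3.3831, so q_3 = (0.3980, 0.6965, -0.5970).

Q = [[0.6667, -0.6302, 0.3980], [-0.6667, -0.2653, 0.6965], [-0.3333, -0.7297, -0.5970]], R = [[3.0000, 4.6667, -3.6667], [0.0000, 3.3500, 3.0183], [0.0000, 0.0000, 3.3831]]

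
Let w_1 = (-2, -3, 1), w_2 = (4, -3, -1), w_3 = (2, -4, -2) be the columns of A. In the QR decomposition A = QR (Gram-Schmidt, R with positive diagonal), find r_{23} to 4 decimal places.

w_1 = (-2, -3, 1); ‖w_1‖ = 3.7417, so q_1 = (-0.5345, -0.8018, 0.2673).
q_1·w_2 = (-0.5345)·4 + (-0.8018)·(-3) + 0.2673·(-1) = 0.0000.
u_2 = w_2 + 0.0000·q_1 = (4.0000, -3.0000, -1.0000).
‖u_2‖ = 5.0990, so q_2 = (0.7845, -0.5883, -0.1961).
r_{23} = q_2·w_3 = 4.3146.

r_{23} = 4.3146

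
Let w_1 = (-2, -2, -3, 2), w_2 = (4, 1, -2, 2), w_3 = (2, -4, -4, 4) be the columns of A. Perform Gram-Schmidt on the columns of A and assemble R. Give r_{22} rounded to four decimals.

r_{22} = 5.0000

q_1 = w_1/‖w_1‖ = (-2, -2, -3, 2)/4.5826 = (-0.4364, -0.4364, -0.6547, 0.4364).
r_{12} = q_1·w_2 = 0.0000.
u_2 = w_2 + 0.0000·q_1 = (4.0000, 1.0000, -2.0000, 2.0000).
r_{22} = ‖u_2‖ = 5.0000.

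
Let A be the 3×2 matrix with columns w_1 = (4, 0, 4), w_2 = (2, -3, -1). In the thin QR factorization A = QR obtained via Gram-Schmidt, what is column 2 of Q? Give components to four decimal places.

e_2 = (0.4082, -0.8165, -0.4082)

w_1 = (4, 0, 4); ‖w_1‖ = 5.6569, so e_1 = (0.7071, 0.0000, 0.7071).
e_1·w_2 = 0.7071·2 + 0.0000·(-3) + 0.7071·(-1) = 0.7071.
u_2 = w_2 − 0.7071·e_1 = (1.5000, -3.0000, -1.5000).
‖u_2‖ = 3.6742, so e_2 = (0.4082, -0.8165, -0.4082).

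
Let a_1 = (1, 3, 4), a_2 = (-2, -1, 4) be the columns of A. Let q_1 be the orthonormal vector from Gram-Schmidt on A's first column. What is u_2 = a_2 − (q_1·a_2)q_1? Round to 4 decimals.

u_2 = (-2.4231, -2.2692, 2.3077)

a_1 = (1, 3, 4); ‖a_1‖ = 5.0990, so q_1 = (0.1961, 0.5883, 0.7845).
q_1·a_2 = 0.1961·(-2) + 0.5883·(-1) + 0.7845·4 = 2.1573.
u_2 = a_2 − 2.1573·q_1 = (-2.4231, -2.2692, 2.3077).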